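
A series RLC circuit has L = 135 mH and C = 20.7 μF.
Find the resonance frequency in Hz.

Step 1 — Resonance condition Im(Z)=0 gives ω₀ = 1/√(LC).
Step 2 — ω₀ = 1/√(0.135·2.07e-05) = 598.2 rad/s.
Step 3 — f₀ = ω₀/(2π) = 95.21 Hz.

f₀ = 95.21 Hz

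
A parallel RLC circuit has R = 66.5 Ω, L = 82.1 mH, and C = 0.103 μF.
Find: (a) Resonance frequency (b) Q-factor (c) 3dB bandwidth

Step 1 — Resonance: ω₀ = 1/√(LC) = 1/√(0.0821·1.03e-07) = 1.087e+04 rad/s.
Step 2 — f₀ = ω₀/(2π) = 1731 Hz.
Step 3 — Parallel Q: Q = R/(ω₀L) = 66.5/(1.087e+04·0.0821) = 0.07448.
Step 4 — Bandwidth: Δω = ω₀/Q = 1.46e+05 rad/s; BW = Δω/(2π) = 2.324e+04 Hz.

(a) f₀ = 1731 Hz  (b) Q = 0.07448  (c) BW = 2.324e+04 Hz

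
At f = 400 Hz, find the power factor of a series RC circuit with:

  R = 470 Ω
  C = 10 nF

Step 1 — Angular frequency: ω = 2π·f = 2π·400 = 2513 rad/s.
Step 2 — Component impedances:
  R: Z = R = 470 Ω
  C: Z = 1/(jωC) = -j/(ω·C) = 0 - j3.979e+04 Ω
Step 3 — Series combination: Z_total = R + C = 470 - j3.979e+04 Ω = 3.979e+04∠-89.3° Ω.
Step 4 — Power factor: PF = cos(φ) = Re(Z)/|Z| = 470/3.979e+04 = 0.01181.
Step 5 — Type: Im(Z) = -3.979e+04 ⇒ leading (phase φ = -89.3°).

PF = 0.01181 (leading, φ = -89.3°)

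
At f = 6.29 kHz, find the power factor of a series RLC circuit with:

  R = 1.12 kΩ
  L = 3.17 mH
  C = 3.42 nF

Step 1 — Angular frequency: ω = 2π·f = 2π·6290 = 3.952e+04 rad/s.
Step 2 — Component impedances:
  R: Z = R = 1120 Ω
  L: Z = jωL = j·3.952e+04·0.00317 = 0 + j125.3 Ω
  C: Z = 1/(jωC) = -j/(ω·C) = 0 - j7398 Ω
Step 3 — Series combination: Z_total = R + L + C = 1120 - j7273 Ω = 7359∠-81.2° Ω.
Step 4 — Power factor: PF = cos(φ) = Re(Z)/|Z| = 1120/7359 = 0.1522.
Step 5 — Type: Im(Z) = -7273 ⇒ leading (phase φ = -81.2°).

PF = 0.1522 (leading, φ = -81.2°)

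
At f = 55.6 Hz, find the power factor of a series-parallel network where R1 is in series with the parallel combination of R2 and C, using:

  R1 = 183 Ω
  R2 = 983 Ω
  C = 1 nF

Step 1 — Angular frequency: ω = 2π·f = 2π·55.6 = 349.3 rad/s.
Step 2 — Component impedances:
  R1: Z = R = 183 Ω
  R2: Z = R = 983 Ω
  C: Z = 1/(jωC) = -j/(ω·C) = 0 - j2.862e+06 Ω
Step 3 — Parallel branch: R2 || C = 1/(1/R2 + 1/C) = 983 - j0.3376 Ω.
Step 4 — Series with R1: Z_total = R1 + (R2 || C) = 1166 - j0.3376 Ω = 1166∠-0.0° Ω.
Step 5 — Power factor: PF = cos(φ) = Re(Z)/|Z| = 1166/1166 = 1.
Step 6 — Type: Im(Z) = -0.3376 ⇒ leading (phase φ = -0.0°).

PF = 1 (leading, φ = -0.0°)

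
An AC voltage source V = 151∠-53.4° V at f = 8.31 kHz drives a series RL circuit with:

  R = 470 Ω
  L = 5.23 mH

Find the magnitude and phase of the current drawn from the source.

Step 1 — Angular frequency: ω = 2π·f = 2π·8310 = 5.221e+04 rad/s.
Step 2 — Component impedances:
  R: Z = R = 470 Ω
  L: Z = jωL = j·5.221e+04·0.00523 = 0 + j273.1 Ω
Step 3 — Series combination: Z_total = R + L = 470 + j273.1 Ω = 543.6∠30.2° Ω.
Step 4 — Source phasor: V = 151∠-53.4° V = 90.03 - j121.2 V.
Step 5 — Ohm's law: I = V / Z_total = (90.03 - j121.2) / (470 + j273.1) = 0.03117 - j0.276 A.
Step 6 — Convert to polar: |I| = 0.2778 A, ∠I = -83.6°.

I = 0.2778∠-83.6° A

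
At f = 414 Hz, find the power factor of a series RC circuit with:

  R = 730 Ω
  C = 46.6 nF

Step 1 — Angular frequency: ω = 2π·f = 2π·414 = 2601 rad/s.
Step 2 — Component impedances:
  R: Z = R = 730 Ω
  C: Z = 1/(jωC) = -j/(ω·C) = 0 - j8250 Ω
Step 3 — Series combination: Z_total = R + C = 730 - j8250 Ω = 8282∠-84.9° Ω.
Step 4 — Power factor: PF = cos(φ) = Re(Z)/|Z| = 730/8282 = 0.08814.
Step 5 — Type: Im(Z) = -8250 ⇒ leading (phase φ = -84.9°).

PF = 0.08814 (leading, φ = -84.9°)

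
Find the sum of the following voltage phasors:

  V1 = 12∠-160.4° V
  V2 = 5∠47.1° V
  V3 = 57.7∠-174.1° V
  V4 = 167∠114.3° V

Step 1 — Convert each phasor to rectangular form:
  V1 = 12·(cos(-160.4°) + j·sin(-160.4°)) = -11.3 - j4.025 V
  V2 = 5·(cos(47.1°) + j·sin(47.1°)) = 3.404 + j3.663 V
  V3 = 57.7·(cos(-174.1°) + j·sin(-174.1°)) = -57.39 - j5.931 V
  V4 = 167·(cos(114.3°) + j·sin(114.3°)) = -68.72 + j152.2 V
Step 2 — Sum components: V_total = -134 + j145.9 V.
Step 3 — Convert to polar: |V_total| = 198.1 V, ∠V_total = 132.6°.

V_total = 198.1∠132.6° V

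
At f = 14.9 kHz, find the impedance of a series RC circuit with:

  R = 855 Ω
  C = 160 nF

Step 1 — Angular frequency: ω = 2π·f = 2π·1.49e+04 = 9.362e+04 rad/s.
Step 2 — Component impedances:
  R: Z = R = 855 Ω
  C: Z = 1/(jωC) = -j/(ω·C) = 0 - j66.76 Ω
Step 3 — Series combination: Z_total = R + C = 855 - j66.76 Ω = 857.6∠-4.5° Ω.

Z = 855 - j66.76 Ω = 857.6∠-4.5° Ω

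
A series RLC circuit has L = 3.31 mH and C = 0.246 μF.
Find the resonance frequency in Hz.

Step 1 — Resonance condition Im(Z)=0 gives ω₀ = 1/√(LC).
Step 2 — ω₀ = 1/√(0.00331·2.46e-07) = 3.504e+04 rad/s.
Step 3 — f₀ = ω₀/(2π) = 5577 Hz.

f₀ = 5577 Hz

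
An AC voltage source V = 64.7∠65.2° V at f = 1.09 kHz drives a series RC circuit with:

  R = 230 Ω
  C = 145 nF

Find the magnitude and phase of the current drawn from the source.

Step 1 — Angular frequency: ω = 2π·f = 2π·1090 = 6849 rad/s.
Step 2 — Component impedances:
  R: Z = R = 230 Ω
  C: Z = 1/(jωC) = -j/(ω·C) = 0 - j1007 Ω
Step 3 — Series combination: Z_total = R + C = 230 - j1007 Ω = 1033∠-77.1° Ω.
Step 4 — Source phasor: V = 64.7∠65.2° V = 27.14 + j58.73 V.
Step 5 — Ohm's law: I = V / Z_total = (27.14 + j58.73) / (230 - j1007) = -0.04958 + j0.03828 A.
Step 6 — Convert to polar: |I| = 0.06264 A, ∠I = 142.3°.

I = 0.06264∠142.3° A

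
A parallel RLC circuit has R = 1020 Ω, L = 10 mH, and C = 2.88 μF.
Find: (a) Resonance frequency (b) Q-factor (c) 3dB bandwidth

Step 1 — Resonance: ω₀ = 1/√(LC) = 1/√(0.01·2.88e-06) = 5893 rad/s.
Step 2 — f₀ = ω₀/(2π) = 937.8 Hz.
Step 3 — Parallel Q: Q = R/(ω₀L) = 1020/(5893·0.01) = 17.31.
Step 4 — Bandwidth: Δω = ω₀/Q = 340.4 rad/s; BW = Δω/(2π) = 54.18 Hz.

(a) f₀ = 937.8 Hz  (b) Q = 17.31  (c) BW = 54.18 Hz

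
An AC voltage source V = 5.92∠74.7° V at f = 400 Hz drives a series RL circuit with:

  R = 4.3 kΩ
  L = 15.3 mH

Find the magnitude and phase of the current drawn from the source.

Step 1 — Angular frequency: ω = 2π·f = 2π·400 = 2513 rad/s.
Step 2 — Component impedances:
  R: Z = R = 4300 Ω
  L: Z = jωL = j·2513·0.0153 = 0 + j38.45 Ω
Step 3 — Series combination: Z_total = R + L = 4300 + j38.45 Ω = 4300∠0.5° Ω.
Step 4 — Source phasor: V = 5.92∠74.7° V = 1.562 + j5.71 V.
Step 5 — Ohm's law: I = V / Z_total = (1.562 + j5.71) / (4300 + j38.45) = 0.0003751 + j0.001325 A.
Step 6 — Convert to polar: |I| = 0.001377 A, ∠I = 74.2°.

I = 0.001377∠74.2° A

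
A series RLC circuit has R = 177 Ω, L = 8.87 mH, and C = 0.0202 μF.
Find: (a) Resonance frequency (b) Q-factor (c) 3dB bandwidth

Step 1 — Resonance condition Im(Z)=0 gives ω₀ = 1/√(LC).
Step 2 — ω₀ = 1/√(0.00887·2.02e-08) = 7.471e+04 rad/s.
Step 3 — f₀ = ω₀/(2π) = 1.189e+04 Hz.
Step 4 — Series Q: Q = ω₀L/R = 7.471e+04·0.00887/177 = 3.744.
Step 5 — 3dB bandwidth: Δω = ω₀/Q = 1.995e+04 rad/s; BW = Δω/(2π) = 3176 Hz.

(a) f₀ = 1.189e+04 Hz  (b) Q = 3.744  (c) BW = 3176 Hz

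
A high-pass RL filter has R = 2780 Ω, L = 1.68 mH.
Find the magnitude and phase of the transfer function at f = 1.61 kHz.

Step 1 — Angular frequency: ω = 2π·1610 = 1.012e+04 rad/s.
Step 2 — Transfer function: H(jω) = jωL/(R + jωL).
Step 3 — Numerator jωL = j·16.99; denominator R + jωL = 2780 + j16.99.
Step 4 — H = 3.737e-05 + j0.006113.
Step 5 — Magnitude: |H| = 0.006113 (-44.3 dB); phase: φ = 89.6°.

|H| = 0.006113 (-44.3 dB), φ = 89.6°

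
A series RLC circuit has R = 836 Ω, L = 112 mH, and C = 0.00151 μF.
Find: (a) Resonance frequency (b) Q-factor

Step 1 — Resonance condition Im(Z)=0 gives ω₀ = 1/√(LC).
Step 2 — ω₀ = 1/√(0.112·1.51e-09) = 7.69e+04 rad/s.
Step 3 — f₀ = ω₀/(2π) = 1.224e+04 Hz.
Step 4 — Series Q: Q = ω₀L/R = 7.69e+04·0.112/836 = 10.3.

(a) f₀ = 1.224e+04 Hz  (b) Q = 10.3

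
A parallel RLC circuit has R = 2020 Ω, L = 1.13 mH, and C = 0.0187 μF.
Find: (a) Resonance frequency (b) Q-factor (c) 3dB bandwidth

Step 1 — Resonance: ω₀ = 1/√(LC) = 1/√(0.00113·1.87e-08) = 2.175e+05 rad/s.
Step 2 — f₀ = ω₀/(2π) = 3.462e+04 Hz.
Step 3 — Parallel Q: Q = R/(ω₀L) = 2020/(2.175e+05·0.00113) = 8.217.
Step 4 — Bandwidth: Δω = ω₀/Q = 2.647e+04 rad/s; BW = Δω/(2π) = 4213 Hz.

(a) f₀ = 3.462e+04 Hz  (b) Q = 8.217  (c) BW = 4213 Hz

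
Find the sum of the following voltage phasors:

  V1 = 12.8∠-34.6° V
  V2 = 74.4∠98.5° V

Step 1 — Convert each phasor to rectangular form:
  V1 = 12.8·(cos(-34.6°) + j·sin(-34.6°)) = 10.54 - j7.268 V
  V2 = 74.4·(cos(98.5°) + j·sin(98.5°)) = -11 + j73.58 V
Step 2 — Sum components: V_total = -0.4609 + j66.31 V.
Step 3 — Convert to polar: |V_total| = 66.32 V, ∠V_total = 90.4°.

V_total = 66.32∠90.4° V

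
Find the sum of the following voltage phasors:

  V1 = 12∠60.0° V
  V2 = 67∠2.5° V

Step 1 — Convert each phasor to rectangular form:
  V1 = 12·(cos(60.0°) + j·sin(60.0°)) = 6 + j10.39 V
  V2 = 67·(cos(2.5°) + j·sin(2.5°)) = 66.94 + j2.922 V
Step 2 — Sum components: V_total = 72.94 + j13.31 V.
Step 3 — Convert to polar: |V_total| = 74.14 V, ∠V_total = 10.3°.

V_total = 74.14∠10.3° V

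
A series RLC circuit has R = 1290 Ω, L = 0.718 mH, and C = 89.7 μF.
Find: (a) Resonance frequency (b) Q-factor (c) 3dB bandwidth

Step 1 — Resonance: ω₀ = 1/√(LC) = 1/√(0.000718·8.97e-05) = 3940 rad/s.
Step 2 — f₀ = ω₀/(2π) = 627.1 Hz.
Step 3 — Series Q: Q = ω₀L/R = 3940·0.000718/1290 = 0.002193.
Step 4 — Bandwidth: Δω = ω₀/Q = 1.797e+06 rad/s; BW = Δω/(2π) = 2.859e+05 Hz.

(a) f₀ = 627.1 Hz  (b) Q = 0.002193  (c) BW = 2.859e+05 Hz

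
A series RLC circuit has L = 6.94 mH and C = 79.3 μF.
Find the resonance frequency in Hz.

Step 1 — Resonance condition Im(Z)=0 gives ω₀ = 1/√(LC).
Step 2 — ω₀ = 1/√(0.00694·7.93e-05) = 1348 rad/s.
Step 3 — f₀ = ω₀/(2π) = 214.5 Hz.

f₀ = 214.5 Hz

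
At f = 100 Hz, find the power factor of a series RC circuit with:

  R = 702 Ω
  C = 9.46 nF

Step 1 — Angular frequency: ω = 2π·f = 2π·100 = 628.3 rad/s.
Step 2 — Component impedances:
  R: Z = R = 702 Ω
  C: Z = 1/(jωC) = -j/(ω·C) = 0 - j1.682e+05 Ω
Step 3 — Series combination: Z_total = R + C = 702 - j1.682e+05 Ω = 1.682e+05∠-89.8° Ω.
Step 4 — Power factor: PF = cos(φ) = Re(Z)/|Z| = 702/1.6824e+05 = 0.004173.
Step 5 — Type: Im(Z) = -1.682e+05 ⇒ leading (phase φ = -89.8°).

PF = 0.004173 (leading, φ = -89.8°)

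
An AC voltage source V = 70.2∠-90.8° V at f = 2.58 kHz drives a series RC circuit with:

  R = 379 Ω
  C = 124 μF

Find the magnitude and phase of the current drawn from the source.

Step 1 — Angular frequency: ω = 2π·f = 2π·2580 = 1.621e+04 rad/s.
Step 2 — Component impedances:
  R: Z = R = 379 Ω
  C: Z = 1/(jωC) = -j/(ω·C) = 0 - j0.4975 Ω
Step 3 — Series combination: Z_total = R + C = 379 - j0.4975 Ω = 379∠-0.1° Ω.
Step 4 — Source phasor: V = 70.2∠-90.8° V = -0.9801 - j70.19 V.
Step 5 — Ohm's law: I = V / Z_total = (-0.9801 - j70.19) / (379 - j0.4975) = -0.002343 - j0.1852 A.
Step 6 — Convert to polar: |I| = 0.1852 A, ∠I = -90.7°.

I = 0.1852∠-90.7° A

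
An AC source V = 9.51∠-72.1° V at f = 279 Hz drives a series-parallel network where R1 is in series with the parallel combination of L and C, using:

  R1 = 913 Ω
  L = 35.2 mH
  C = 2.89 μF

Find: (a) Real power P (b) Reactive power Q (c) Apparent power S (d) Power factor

Step 1 — Angular frequency: ω = 2π·f = 2π·279 = 1753 rad/s.
Step 2 — Component impedances:
  R1: Z = R = 913 Ω
  L: Z = jωL = j·1753·0.0352 = 0 + j61.71 Ω
  C: Z = 1/(jωC) = -j/(ω·C) = 0 - j197.4 Ω
Step 3 — Parallel branch: L || C = 1/(1/L + 1/C) = 0 + j89.77 Ω.
Step 4 — Series with R1: Z_total = R1 + (L || C) = 913 + j89.77 Ω = 917.4∠5.6° Ω.
Step 5 — Source phasor: V = 9.51∠-72.1° V = 2.923 - j9.05 V.
Step 6 — Current: I = V / Z = 0.002206 - j0.01013 A = 0.01037∠-77.7° A.
Step 7 — Complex power: S = V·I* = 0.09811 + j0.009646 VA.
Step 8 — Real power: P = Re(S) = 0.09811 W.
Step 9 — Reactive power: Q = Im(S) = 0.009646 VAR.
Step 10 — Apparent power: |S| = 0.09858 VA.
Step 11 — Power factor: PF = P/|S| = 0.9952 (lagging).

(a) P = 0.09811 W  (b) Q = 0.009646 VAR  (c) S = 0.09858 VA  (d) PF = 0.9952 (lagging)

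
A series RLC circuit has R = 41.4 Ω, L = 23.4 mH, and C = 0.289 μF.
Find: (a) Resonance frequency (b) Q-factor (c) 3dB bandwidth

Step 1 — Resonance condition Im(Z)=0 gives ω₀ = 1/√(LC).
Step 2 — ω₀ = 1/√(0.0234·2.89e-07) = 1.216e+04 rad/s.
Step 3 — f₀ = ω₀/(2π) = 1935 Hz.
Step 4 — Series Q: Q = ω₀L/R = 1.216e+04·0.0234/41.4 = 6.873.
Step 5 — 3dB bandwidth: Δω = ω₀/Q = 1769 rad/s; BW = Δω/(2π) = 281.6 Hz.

(a) f₀ = 1935 Hz  (b) Q = 6.873  (c) BW = 281.6 Hz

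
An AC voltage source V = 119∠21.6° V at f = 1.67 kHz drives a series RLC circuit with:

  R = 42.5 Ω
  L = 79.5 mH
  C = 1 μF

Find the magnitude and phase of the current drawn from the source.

Step 1 — Angular frequency: ω = 2π·f = 2π·1670 = 1.049e+04 rad/s.
Step 2 — Component impedances:
  R: Z = R = 42.5 Ω
  L: Z = jωL = j·1.049e+04·0.0795 = 0 + j834.2 Ω
  C: Z = 1/(jωC) = -j/(ω·C) = 0 - j95.3 Ω
Step 3 — Series combination: Z_total = R + L + C = 42.5 + j738.9 Ω = 740.1∠86.7° Ω.
Step 4 — Source phasor: V = 119∠21.6° V = 110.6 + j43.81 V.
Step 5 — Ohm's law: I = V / Z_total = (110.6 + j43.81) / (42.5 + j738.9) = 0.06768 - j0.1459 A.
Step 6 — Convert to polar: |I| = 0.1608 A, ∠I = -65.1°.

I = 0.1608∠-65.1° A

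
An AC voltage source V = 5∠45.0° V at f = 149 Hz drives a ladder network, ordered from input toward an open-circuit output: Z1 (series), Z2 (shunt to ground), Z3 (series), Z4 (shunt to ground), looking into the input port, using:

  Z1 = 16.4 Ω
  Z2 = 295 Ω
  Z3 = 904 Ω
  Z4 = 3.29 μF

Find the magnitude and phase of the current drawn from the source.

Step 1 — Angular frequency: ω = 2π·f = 2π·149 = 936.2 rad/s.
Step 2 — Component impedances:
  Z1: Z = R = 16.4 Ω
  Z2: Z = R = 295 Ω
  Z3: Z = R = 904 Ω
  Z4: Z = 1/(jωC) = -j/(ω·C) = 0 - j324.7 Ω
Step 3 — Ladder network (open output): work backward from the far end, alternating series and parallel combinations. Z_in = 243.8 - j18.31 Ω = 244.5∠-4.3° Ω.
Step 4 — Source phasor: V = 5∠45.0° V = 3.536 + j3.536 V.
Step 5 — Ohm's law: I = V / Z_total = (3.536 + j3.536) / (243.8 - j18.31) = 0.01334 + j0.01551 A.
Step 6 — Convert to polar: |I| = 0.02045 A, ∠I = 49.3°.

I = 0.02045∠49.3° A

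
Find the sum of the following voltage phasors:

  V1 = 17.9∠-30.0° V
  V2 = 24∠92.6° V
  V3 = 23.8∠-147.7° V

Step 1 — Convert each phasor to rectangular form:
  V1 = 17.9·(cos(-30.0°) + j·sin(-30.0°)) = 15.5 - j8.95 V
  V2 = 24·(cos(92.6°) + j·sin(92.6°)) = -1.089 + j23.98 V
  V3 = 23.8·(cos(-147.7°) + j·sin(-147.7°)) = -20.12 - j12.72 V
Step 2 — Sum components: V_total = -5.704 + j2.308 V.
Step 3 — Convert to polar: |V_total| = 6.153 V, ∠V_total = 158.0°.

V_total = 6.153∠158.0° V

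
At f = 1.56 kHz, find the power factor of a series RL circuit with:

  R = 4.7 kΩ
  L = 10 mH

Step 1 — Angular frequency: ω = 2π·f = 2π·1560 = 9802 rad/s.
Step 2 — Component impedances:
  R: Z = R = 4700 Ω
  L: Z = jωL = j·9802·0.01 = 0 + j98.02 Ω
Step 3 — Series combination: Z_total = R + L = 4700 + j98.02 Ω = 4701∠1.2° Ω.
Step 4 — Power factor: PF = cos(φ) = Re(Z)/|Z| = 4700/4701 = 0.9998.
Step 5 — Type: Im(Z) = 98.02 ⇒ lagging (phase φ = 1.2°).

PF = 0.9998 (lagging, φ = 1.2°)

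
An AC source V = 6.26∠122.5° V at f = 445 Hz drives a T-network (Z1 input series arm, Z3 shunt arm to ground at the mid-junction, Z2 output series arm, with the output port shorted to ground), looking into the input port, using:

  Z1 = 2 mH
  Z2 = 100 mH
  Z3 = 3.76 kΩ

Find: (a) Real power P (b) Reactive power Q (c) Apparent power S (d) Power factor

Step 1 — Angular frequency: ω = 2π·f = 2π·445 = 2796 rad/s.
Step 2 — Component impedances:
  Z1: Z = jωL = j·2796·0.002 = 0 + j5.592 Ω
  Z2: Z = jωL = j·2796·0.1 = 0 + j279.6 Ω
  Z3: Z = R = 3760 Ω
Step 3 — With the output port shorted to ground, the output series arm Z2 runs from the junction to ground; the shunt arm Z3 also runs from the junction to ground. They appear in parallel: Z3 || Z2 = 20.68 + j278.1 Ω.
Step 4 — Series with input arm Z1: Z_in = Z1 + (Z3 || Z2) = 20.68 + j283.7 Ω = 284.4∠85.8° Ω.
Step 5 — Source phasor: V = 6.26∠122.5° V = -3.363 + j5.28 V.
Step 6 — Current: I = V / Z = 0.01765 + j0.01314 A = 0.02201∠36.7° A.
Step 7 — Complex power: S = V·I* = 0.01002 + j0.1374 VA.
Step 8 — Real power: P = Re(S) = 0.01002 W.
Step 9 — Reactive power: Q = Im(S) = 0.1374 VAR.
Step 10 — Apparent power: |S| = 0.1378 VA.
Step 11 — Power factor: PF = P/|S| = 0.0727 (lagging).

(a) P = 0.01002 W  (b) Q = 0.1374 VAR  (c) S = 0.1378 VA  (d) PF = 0.0727 (lagging)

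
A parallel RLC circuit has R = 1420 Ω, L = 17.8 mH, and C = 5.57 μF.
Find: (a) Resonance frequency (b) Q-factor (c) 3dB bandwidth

Step 1 — Resonance: ω₀ = 1/√(LC) = 1/√(0.0178·5.57e-06) = 3176 rad/s.
Step 2 — f₀ = ω₀/(2π) = 505.5 Hz.
Step 3 — Parallel Q: Q = R/(ω₀L) = 1420/(3176·0.0178) = 25.12.
Step 4 — Bandwidth: Δω = ω₀/Q = 126.4 rad/s; BW = Δω/(2π) = 20.12 Hz.

(a) f₀ = 505.5 Hz  (b) Q = 25.12  (c) BW = 20.12 Hz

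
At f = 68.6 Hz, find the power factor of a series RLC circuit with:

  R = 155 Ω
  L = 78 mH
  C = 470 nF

Step 1 — Angular frequency: ω = 2π·f = 2π·68.6 = 431 rad/s.
Step 2 — Component impedances:
  R: Z = R = 155 Ω
  L: Z = jωL = j·431·0.078 = 0 + j33.62 Ω
  C: Z = 1/(jωC) = -j/(ω·C) = 0 - j4936 Ω
Step 3 — Series combination: Z_total = R + L + C = 155 - j4903 Ω = 4905∠-88.2° Ω.
Step 4 — Power factor: PF = cos(φ) = Re(Z)/|Z| = 155/4905 = 0.0316.
Step 5 — Type: Im(Z) = -4903 ⇒ leading (phase φ = -88.2°).

PF = 0.0316 (leading, φ = -88.2°)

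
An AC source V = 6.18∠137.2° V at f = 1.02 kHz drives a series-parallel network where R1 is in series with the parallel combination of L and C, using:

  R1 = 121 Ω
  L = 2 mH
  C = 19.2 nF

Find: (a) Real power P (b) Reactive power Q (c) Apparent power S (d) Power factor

Step 1 — Angular frequency: ω = 2π·f = 2π·1020 = 6409 rad/s.
Step 2 — Component impedances:
  R1: Z = R = 121 Ω
  L: Z = jωL = j·6409·0.002 = 0 + j12.82 Ω
  C: Z = 1/(jωC) = -j/(ω·C) = 0 - j8127 Ω
Step 3 — Parallel branch: L || C = 1/(1/L + 1/C) = 0 + j12.84 Ω.
Step 4 — Series with R1: Z_total = R1 + (L || C) = 121 + j12.84 Ω = 121.7∠6.1° Ω.
Step 5 — Source phasor: V = 6.18∠137.2° V = -4.534 + j4.199 V.
Step 6 — Current: I = V / Z = -0.03342 + j0.03825 A = 0.05079∠131.1° A.
Step 7 — Complex power: S = V·I* = 0.3121 + j0.03312 VA.
Step 8 — Real power: P = Re(S) = 0.3121 W.
Step 9 — Reactive power: Q = Im(S) = 0.03312 VAR.
Step 10 — Apparent power: |S| = 0.3139 VA.
Step 11 — Power factor: PF = P/|S| = 0.9944 (lagging).

(a) P = 0.3121 W  (b) Q = 0.03312 VAR  (c) S = 0.3139 VA  (d) PF = 0.9944 (lagging)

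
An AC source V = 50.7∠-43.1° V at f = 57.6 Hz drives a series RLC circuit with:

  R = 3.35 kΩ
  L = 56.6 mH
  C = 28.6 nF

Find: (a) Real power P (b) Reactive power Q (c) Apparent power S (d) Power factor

Step 1 — Angular frequency: ω = 2π·f = 2π·57.6 = 361.9 rad/s.
Step 2 — Component impedances:
  R: Z = R = 3350 Ω
  L: Z = jωL = j·361.9·0.0566 = 0 + j20.48 Ω
  C: Z = 1/(jωC) = -j/(ω·C) = 0 - j9.661e+04 Ω
Step 3 — Series combination: Z_total = R + L + C = 3350 - j9.659e+04 Ω = 9.665e+04∠-88.0° Ω.
Step 4 — Source phasor: V = 50.7∠-43.1° V = 37.02 - j34.64 V.
Step 5 — Current: I = V / Z = 0.0003715 + j0.0003704 A = 0.0005246∠44.9° A.
Step 6 — Complex power: S = V·I* = 0.0009218 - j0.02658 VA.
Step 7 — Real power: P = Re(S) = 0.0009218 W.
Step 8 — Reactive power: Q = Im(S) = -0.02658 VAR.
Step 9 — Apparent power: |S| = 0.0266 VA.
Step 10 — Power factor: PF = P/|S| = 0.03466 (leading).

(a) P = 0.0009218 W  (b) Q = -0.02658 VAR  (c) S = 0.0266 VA  (d) PF = 0.03466 (leading)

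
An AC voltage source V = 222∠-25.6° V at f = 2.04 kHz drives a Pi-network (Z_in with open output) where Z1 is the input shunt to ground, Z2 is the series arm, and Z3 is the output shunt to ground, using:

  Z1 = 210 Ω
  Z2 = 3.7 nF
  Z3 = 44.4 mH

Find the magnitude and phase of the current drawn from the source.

Step 1 — Angular frequency: ω = 2π·f = 2π·2040 = 1.282e+04 rad/s.
Step 2 — Component impedances:
  Z1: Z = R = 210 Ω
  Z2: Z = 1/(jωC) = -j/(ω·C) = 0 - j2.109e+04 Ω
  Z3: Z = jωL = j·1.282e+04·0.0444 = 0 + j569.1 Ω
Step 3 — With open output, the series arm Z2 and the output shunt Z3 appear in series to ground: Z2 + Z3 = 0 - j2.052e+04 Ω.
Step 4 — Parallel with input shunt Z1: Z_in = Z1 || (Z2 + Z3) = 210 - j2.149 Ω = 210∠-0.6° Ω.
Step 5 — Source phasor: V = 222∠-25.6° V = 200.2 - j95.92 V.
Step 6 — Ohm's law: I = V / Z_total = (200.2 - j95.92) / (210 - j2.149) = 0.958 - j0.447 A.
Step 7 — Convert to polar: |I| = 1.057 A, ∠I = -25.0°.

I = 1.057∠-25.0° A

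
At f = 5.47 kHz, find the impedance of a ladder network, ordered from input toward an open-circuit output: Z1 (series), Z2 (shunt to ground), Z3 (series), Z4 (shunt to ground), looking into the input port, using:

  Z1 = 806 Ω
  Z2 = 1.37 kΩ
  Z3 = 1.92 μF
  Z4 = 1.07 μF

Step 1 — Angular frequency: ω = 2π·f = 2π·5470 = 3.437e+04 rad/s.
Step 2 — Component impedances:
  Z1: Z = R = 806 Ω
  Z2: Z = R = 1370 Ω
  Z3: Z = 1/(jωC) = -j/(ω·C) = 0 - j15.15 Ω
  Z4: Z = 1/(jωC) = -j/(ω·C) = 0 - j27.19 Ω
Step 3 — Ladder network (open output): work backward from the far end, alternating series and parallel combinations. Z_in = 807.3 - j42.31 Ω = 808.4∠-3.0° Ω.

Z = 807.3 - j42.31 Ω = 808.4∠-3.0° Ω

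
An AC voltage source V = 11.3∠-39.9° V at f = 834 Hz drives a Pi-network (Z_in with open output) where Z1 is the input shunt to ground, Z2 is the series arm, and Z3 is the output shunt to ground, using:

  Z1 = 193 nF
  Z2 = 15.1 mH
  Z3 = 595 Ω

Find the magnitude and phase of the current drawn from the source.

Step 1 — Angular frequency: ω = 2π·f = 2π·834 = 5240 rad/s.
Step 2 — Component impedances:
  Z1: Z = 1/(jωC) = -j/(ω·C) = 0 - j988.8 Ω
  Z2: Z = jωL = j·5240·0.0151 = 0 + j79.13 Ω
  Z3: Z = R = 595 Ω
Step 3 — With open output, the series arm Z2 and the output shunt Z3 appear in series to ground: Z2 + Z3 = 595 + j79.13 Ω.
Step 4 — Parallel with input shunt Z1: Z_in = Z1 || (Z2 + Z3) = 492.4 - j236 Ω = 546∠-25.6° Ω.
Step 5 — Source phasor: V = 11.3∠-39.9° V = 8.669 - j7.248 V.
Step 6 — Ohm's law: I = V / Z_total = (8.669 - j7.248) / (492.4 - j236) = 0.02006 - j0.005107 A.
Step 7 — Convert to polar: |I| = 0.0207 A, ∠I = -14.3°.

I = 0.0207∠-14.3° A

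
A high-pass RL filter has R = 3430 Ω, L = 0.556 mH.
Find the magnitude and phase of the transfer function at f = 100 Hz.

Step 1 — Angular frequency: ω = 2π·100 = 628.3 rad/s.
Step 2 — Transfer function: H(jω) = jωL/(R + jωL).
Step 3 — Numerator jωL = j·0.3493; denominator R + jωL = 3430 + j0.3493.
Step 4 — H = 1.037e-08 + j0.0001018.
Step 5 — Magnitude: |H| = 0.0001018 (-79.8 dB); phase: φ = 90.0°.

|H| = 0.0001018 (-79.8 dB), φ = 90.0°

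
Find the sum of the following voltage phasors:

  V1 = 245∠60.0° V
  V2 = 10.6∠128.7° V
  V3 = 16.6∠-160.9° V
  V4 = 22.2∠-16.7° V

Step 1 — Convert each phasor to rectangular form:
  V1 = 245·(cos(60.0°) + j·sin(60.0°)) = 122.5 + j212.2 V
  V2 = 10.6·(cos(128.7°) + j·sin(128.7°)) = -6.628 + j8.273 V
  V3 = 16.6·(cos(-160.9°) + j·sin(-160.9°)) = -15.69 - j5.432 V
  V4 = 22.2·(cos(-16.7°) + j·sin(-16.7°)) = 21.26 - j6.379 V
Step 2 — Sum components: V_total = 121.4 + j208.6 V.
Step 3 — Convert to polar: |V_total| = 241.4 V, ∠V_total = 59.8°.

V_total = 241.4∠59.8° V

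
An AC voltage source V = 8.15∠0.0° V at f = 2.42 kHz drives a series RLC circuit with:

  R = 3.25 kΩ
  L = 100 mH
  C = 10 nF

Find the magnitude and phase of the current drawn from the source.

Step 1 — Angular frequency: ω = 2π·f = 2π·2420 = 1.521e+04 rad/s.
Step 2 — Component impedances:
  R: Z = R = 3250 Ω
  L: Z = jωL = j·1.521e+04·0.1 = 0 + j1521 Ω
  C: Z = 1/(jωC) = -j/(ω·C) = 0 - j6577 Ω
Step 3 — Series combination: Z_total = R + L + C = 3250 - j5056 Ω = 6011∠-57.3° Ω.
Step 4 — Source phasor: V = 8.15∠0.0° V = 8.15 V.
Step 5 — Ohm's law: I = V / Z_total = (8.15) / (3250 - j5056) = 0.0007332 + j0.001141 A.
Step 6 — Convert to polar: |I| = 0.001356 A, ∠I = 57.3°.

I = 0.001356∠57.3° A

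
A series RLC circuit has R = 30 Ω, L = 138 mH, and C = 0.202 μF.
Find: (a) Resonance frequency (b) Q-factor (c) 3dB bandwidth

Step 1 — Resonance: ω₀ = 1/√(LC) = 1/√(0.138·2.02e-07) = 5989 rad/s.
Step 2 — f₀ = ω₀/(2π) = 953.2 Hz.
Step 3 — Series Q: Q = ω₀L/R = 5989·0.138/30 = 27.55.
Step 4 — Bandwidth: Δω = ω₀/Q = 217.4 rad/s; BW = Δω/(2π) = 34.6 Hz.

(a) f₀ = 953.2 Hz  (b) Q = 27.55  (c) BW = 34.6 Hz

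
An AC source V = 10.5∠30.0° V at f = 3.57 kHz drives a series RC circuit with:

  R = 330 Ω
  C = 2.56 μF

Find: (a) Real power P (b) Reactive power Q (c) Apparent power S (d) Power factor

Step 1 — Angular frequency: ω = 2π·f = 2π·3570 = 2.243e+04 rad/s.
Step 2 — Component impedances:
  R: Z = R = 330 Ω
  C: Z = 1/(jωC) = -j/(ω·C) = 0 - j17.41 Ω
Step 3 — Series combination: Z_total = R + C = 330 - j17.41 Ω = 330.5∠-3.0° Ω.
Step 4 — Source phasor: V = 10.5∠30.0° V = 9.093 + j5.25 V.
Step 5 — Current: I = V / Z = 0.02664 + j0.01732 A = 0.03177∠33.0° A.
Step 6 — Complex power: S = V·I* = 0.3332 - j0.01758 VA.
Step 7 — Real power: P = Re(S) = 0.3332 W.
Step 8 — Reactive power: Q = Im(S) = -0.01758 VAR.
Step 9 — Apparent power: |S| = 0.3336 VA.
Step 10 — Power factor: PF = P/|S| = 0.9986 (leading).

(a) P = 0.3332 W  (b) Q = -0.01758 VAR  (c) S = 0.3336 VA  (d) PF = 0.9986 (leading)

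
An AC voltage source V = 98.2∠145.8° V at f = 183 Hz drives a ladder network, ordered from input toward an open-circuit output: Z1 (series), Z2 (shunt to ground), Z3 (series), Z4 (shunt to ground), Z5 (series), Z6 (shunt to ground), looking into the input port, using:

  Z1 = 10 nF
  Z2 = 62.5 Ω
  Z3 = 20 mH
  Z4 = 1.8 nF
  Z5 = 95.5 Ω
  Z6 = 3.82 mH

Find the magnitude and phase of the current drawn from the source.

Step 1 — Angular frequency: ω = 2π·f = 2π·183 = 1150 rad/s.
Step 2 — Component impedances:
  Z1: Z = 1/(jωC) = -j/(ω·C) = 0 - j8.697e+04 Ω
  Z2: Z = R = 62.5 Ω
  Z3: Z = jωL = j·1150·0.02 = 0 + j23 Ω
  Z4: Z = 1/(jωC) = -j/(ω·C) = 0 - j4.832e+05 Ω
  Z5: Z = R = 95.5 Ω
  Z6: Z = jωL = j·1150·0.00382 = 0 + j4.392 Ω
Step 3 — Ladder network (open output): work backward from the far end, alternating series and parallel combinations. Z_in = 38.5 - j8.697e+04 Ω = 8.697e+04∠-90.0° Ω.
Step 4 — Source phasor: V = 98.2∠145.8° V = -81.22 + j55.2 V.
Step 5 — Ohm's law: I = V / Z_total = (-81.22 + j55.2) / (38.5 - j8.697e+04) = -0.0006351 - j0.0009336 A.
Step 6 — Convert to polar: |I| = 0.001129 A, ∠I = -124.2°.

I = 0.001129∠-124.2° A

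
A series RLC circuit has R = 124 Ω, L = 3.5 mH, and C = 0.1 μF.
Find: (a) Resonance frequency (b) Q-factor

Step 1 — Resonance condition Im(Z)=0 gives ω₀ = 1/√(LC).
Step 2 — ω₀ = 1/√(0.0035·1e-07) = 5.345e+04 rad/s.
Step 3 — f₀ = ω₀/(2π) = 8507 Hz.
Step 4 — Series Q: Q = ω₀L/R = 5.345e+04·0.0035/124 = 1.509.

(a) f₀ = 8507 Hz  (b) Q = 1.509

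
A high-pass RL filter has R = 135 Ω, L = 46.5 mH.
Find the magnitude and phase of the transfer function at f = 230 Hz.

Step 1 — Angular frequency: ω = 2π·230 = 1445 rad/s.
Step 2 — Transfer function: H(jω) = jωL/(R + jωL).
Step 3 — Numerator jωL = j·67.2; denominator R + jωL = 135 + j67.2.
Step 4 — H = 0.1986 + j0.3989.
Step 5 — Magnitude: |H| = 0.4456 (-7.0 dB); phase: φ = 63.5°.

|H| = 0.4456 (-7.0 dB), φ = 63.5°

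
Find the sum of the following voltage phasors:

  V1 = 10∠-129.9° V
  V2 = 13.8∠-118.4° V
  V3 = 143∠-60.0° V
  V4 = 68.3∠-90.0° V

Step 1 — Convert each phasor to rectangular form:
  V1 = 10·(cos(-129.9°) + j·sin(-129.9°)) = -6.414 - j7.672 V
  V2 = 13.8·(cos(-118.4°) + j·sin(-118.4°)) = -6.564 - j12.14 V
  V3 = 143·(cos(-60.0°) + j·sin(-60.0°)) = 71.5 - j123.8 V
  V4 = 68.3·(cos(-90.0°) + j·sin(-90.0°)) = 0 - j68.3 V
Step 2 — Sum components: V_total = 58.52 - j212 V.
Step 3 — Convert to polar: |V_total| = 219.9 V, ∠V_total = -74.6°.

V_total = 219.9∠-74.6° V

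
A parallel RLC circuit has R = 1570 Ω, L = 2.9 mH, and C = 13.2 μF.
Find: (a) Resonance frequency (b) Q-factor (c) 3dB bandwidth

Step 1 — Resonance: ω₀ = 1/√(LC) = 1/√(0.0029·1.32e-05) = 5111 rad/s.
Step 2 — f₀ = ω₀/(2π) = 813.5 Hz.
Step 3 — Parallel Q: Q = R/(ω₀L) = 1570/(5111·0.0029) = 105.9.
Step 4 — Bandwidth: Δω = ω₀/Q = 48.25 rad/s; BW = Δω/(2π) = 7.68 Hz.

(a) f₀ = 813.5 Hz  (b) Q = 105.9  (c) BW = 7.68 Hz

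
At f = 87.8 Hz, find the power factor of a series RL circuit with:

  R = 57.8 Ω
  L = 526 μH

Step 1 — Angular frequency: ω = 2π·f = 2π·87.8 = 551.7 rad/s.
Step 2 — Component impedances:
  R: Z = R = 57.8 Ω
  L: Z = jωL = j·551.7·0.000526 = 0 + j0.2902 Ω
Step 3 — Series combination: Z_total = R + L = 57.8 + j0.2902 Ω = 57.8∠0.3° Ω.
Step 4 — Power factor: PF = cos(φ) = Re(Z)/|Z| = 57.8/57.8 = 1.
Step 5 — Type: Im(Z) = 0.2902 ⇒ lagging (phase φ = 0.3°).

PF = 1 (lagging, φ = 0.3°)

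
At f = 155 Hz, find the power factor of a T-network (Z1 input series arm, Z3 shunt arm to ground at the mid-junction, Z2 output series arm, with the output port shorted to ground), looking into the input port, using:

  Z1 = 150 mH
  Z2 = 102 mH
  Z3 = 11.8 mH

Step 1 — Angular frequency: ω = 2π·f = 2π·155 = 973.9 rad/s.
Step 2 — Component impedances:
  Z1: Z = jωL = j·973.9·0.15 = 0 + j146.1 Ω
  Z2: Z = jωL = j·973.9·0.102 = 0 + j99.34 Ω
  Z3: Z = jωL = j·973.9·0.0118 = 0 + j11.49 Ω
Step 3 — With the output port shorted to ground, the output series arm Z2 runs from the junction to ground; the shunt arm Z3 also runs from the junction to ground. They appear in parallel: Z3 || Z2 = 0 + j10.3 Ω.
Step 4 — Series with input arm Z1: Z_in = Z1 + (Z3 || Z2) = 0 + j156.4 Ω = 156.4∠90.0° Ω.
Step 5 — Power factor: PF = cos(φ) = Re(Z)/|Z| = 0/156.4 = 0.
Step 6 — Type: Im(Z) = 156.4 ⇒ lagging (phase φ = 90.0°).

PF = 0 (lagging, φ = 90.0°)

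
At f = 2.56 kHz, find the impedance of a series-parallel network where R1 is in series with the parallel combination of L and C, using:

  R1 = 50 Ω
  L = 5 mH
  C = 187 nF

Step 1 — Angular frequency: ω = 2π·f = 2π·2560 = 1.608e+04 rad/s.
Step 2 — Component impedances:
  R1: Z = R = 50 Ω
  L: Z = jωL = j·1.608e+04·0.005 = 0 + j80.42 Ω
  C: Z = 1/(jωC) = -j/(ω·C) = 0 - j332.5 Ω
Step 3 — Parallel branch: L || C = 1/(1/L + 1/C) = 0 + j106.1 Ω.
Step 4 — Series with R1: Z_total = R1 + (L || C) = 50 + j106.1 Ω = 117.3∠64.8° Ω.

Z = 50 + j106.1 Ω = 117.3∠64.8° Ω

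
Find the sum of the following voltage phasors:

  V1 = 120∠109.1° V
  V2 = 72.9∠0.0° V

Step 1 — Convert each phasor to rectangular form:
  V1 = 120·(cos(109.1°) + j·sin(109.1°)) = -39.27 + j113.4 V
  V2 = 72.9·(cos(0.0°) + j·sin(0.0°)) = 72.9 V
Step 2 — Sum components: V_total = 33.63 + j113.4 V.
Step 3 — Convert to polar: |V_total| = 118.3 V, ∠V_total = 73.5°.

V_total = 118.3∠73.5° V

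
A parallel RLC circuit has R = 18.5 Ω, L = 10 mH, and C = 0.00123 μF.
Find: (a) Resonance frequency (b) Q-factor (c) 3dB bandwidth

Step 1 — Resonance: ω₀ = 1/√(LC) = 1/√(0.01·1.23e-09) = 2.851e+05 rad/s.
Step 2 — f₀ = ω₀/(2π) = 4.538e+04 Hz.
Step 3 — Parallel Q: Q = R/(ω₀L) = 18.5/(2.851e+05·0.01) = 0.006488.
Step 4 — Bandwidth: Δω = ω₀/Q = 4.395e+07 rad/s; BW = Δω/(2π) = 6.994e+06 Hz.

(a) f₀ = 4.538e+04 Hz  (b) Q = 0.006488  (c) BW = 6.994e+06 Hz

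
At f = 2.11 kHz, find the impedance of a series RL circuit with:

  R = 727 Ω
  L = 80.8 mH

Step 1 — Angular frequency: ω = 2π·f = 2π·2110 = 1.326e+04 rad/s.
Step 2 — Component impedances:
  R: Z = R = 727 Ω
  L: Z = jωL = j·1.326e+04·0.0808 = 0 + j1071 Ω
Step 3 — Series combination: Z_total = R + L = 727 + j1071 Ω = 1295∠55.8° Ω.

Z = 727 + j1071 Ω = 1295∠55.8° Ω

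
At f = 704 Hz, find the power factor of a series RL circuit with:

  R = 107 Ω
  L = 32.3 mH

Step 1 — Angular frequency: ω = 2π·f = 2π·704 = 4423 rad/s.
Step 2 — Component impedances:
  R: Z = R = 107 Ω
  L: Z = jωL = j·4423·0.0323 = 0 + j142.9 Ω
Step 3 — Series combination: Z_total = R + L = 107 + j142.9 Ω = 178.5∠53.2° Ω.
Step 4 — Power factor: PF = cos(φ) = Re(Z)/|Z| = 107/178.5 = 0.5994.
Step 5 — Type: Im(Z) = 142.9 ⇒ lagging (phase φ = 53.2°).

PF = 0.5994 (lagging, φ = 53.2°)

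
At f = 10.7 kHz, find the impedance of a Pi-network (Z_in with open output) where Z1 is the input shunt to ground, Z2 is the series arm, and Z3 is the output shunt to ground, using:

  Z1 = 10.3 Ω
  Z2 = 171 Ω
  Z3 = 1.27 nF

Step 1 — Angular frequency: ω = 2π·f = 2π·1.07e+04 = 6.723e+04 rad/s.
Step 2 — Component impedances:
  Z1: Z = R = 10.3 Ω
  Z2: Z = R = 171 Ω
  Z3: Z = 1/(jωC) = -j/(ω·C) = 0 - j1.171e+04 Ω
Step 3 — With open output, the series arm Z2 and the output shunt Z3 appear in series to ground: Z2 + Z3 = 171 - j1.171e+04 Ω.
Step 4 — Parallel with input shunt Z1: Z_in = Z1 || (Z2 + Z3) = 10.3 - j0.009056 Ω = 10.3∠-0.1° Ω.

Z = 10.3 - j0.009056 Ω = 10.3∠-0.1° Ω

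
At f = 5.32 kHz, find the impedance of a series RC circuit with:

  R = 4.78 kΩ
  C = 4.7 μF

Step 1 — Angular frequency: ω = 2π·f = 2π·5320 = 3.343e+04 rad/s.
Step 2 — Component impedances:
  R: Z = R = 4780 Ω
  C: Z = 1/(jωC) = -j/(ω·C) = 0 - j6.365 Ω
Step 3 — Series combination: Z_total = R + C = 4780 - j6.365 Ω = 4780∠-0.1° Ω.

Z = 4780 - j6.365 Ω = 4780∠-0.1° Ω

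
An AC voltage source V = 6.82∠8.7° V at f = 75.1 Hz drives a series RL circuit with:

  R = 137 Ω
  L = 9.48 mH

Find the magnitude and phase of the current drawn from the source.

Step 1 — Angular frequency: ω = 2π·f = 2π·75.1 = 471.9 rad/s.
Step 2 — Component impedances:
  R: Z = R = 137 Ω
  L: Z = jωL = j·471.9·0.00948 = 0 + j4.473 Ω
Step 3 — Series combination: Z_total = R + L = 137 + j4.473 Ω = 137.1∠1.9° Ω.
Step 4 — Source phasor: V = 6.82∠8.7° V = 6.742 + j1.032 V.
Step 5 — Ohm's law: I = V / Z_total = (6.742 + j1.032) / (137 + j4.473) = 0.0494 + j0.005917 A.
Step 6 — Convert to polar: |I| = 0.04975 A, ∠I = 6.8°.

I = 0.04975∠6.8° A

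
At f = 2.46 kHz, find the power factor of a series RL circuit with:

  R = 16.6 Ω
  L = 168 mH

Step 1 — Angular frequency: ω = 2π·f = 2π·2460 = 1.546e+04 rad/s.
Step 2 — Component impedances:
  R: Z = R = 16.6 Ω
  L: Z = jωL = j·1.546e+04·0.168 = 0 + j2597 Ω
Step 3 — Series combination: Z_total = R + L = 16.6 + j2597 Ω = 2597∠89.6° Ω.
Step 4 — Power factor: PF = cos(φ) = Re(Z)/|Z| = 16.6/2596.77 = 0.006393.
Step 5 — Type: Im(Z) = 2597 ⇒ lagging (phase φ = 89.6°).

PF = 0.006393 (lagging, φ = 89.6°)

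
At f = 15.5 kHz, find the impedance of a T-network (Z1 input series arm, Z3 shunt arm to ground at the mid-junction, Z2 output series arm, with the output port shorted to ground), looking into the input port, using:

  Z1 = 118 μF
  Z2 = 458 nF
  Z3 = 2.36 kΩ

Step 1 — Angular frequency: ω = 2π·f = 2π·1.55e+04 = 9.739e+04 rad/s.
Step 2 — Component impedances:
  Z1: Z = 1/(jωC) = -j/(ω·C) = 0 - j0.08702 Ω
  Z2: Z = 1/(jωC) = -j/(ω·C) = 0 - j22.42 Ω
  Z3: Z = R = 2360 Ω
Step 3 — With the output port shorted to ground, the output series arm Z2 runs from the junction to ground; the shunt arm Z3 also runs from the junction to ground. They appear in parallel: Z3 || Z2 = 0.213 - j22.42 Ω.
Step 4 — Series with input arm Z1: Z_in = Z1 + (Z3 || Z2) = 0.213 - j22.5 Ω = 22.51∠-89.5° Ω.

Z = 0.213 - j22.5 Ω = 22.51∠-89.5° Ω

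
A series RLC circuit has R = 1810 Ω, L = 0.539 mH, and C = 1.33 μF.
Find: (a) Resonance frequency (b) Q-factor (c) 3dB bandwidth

Step 1 — Resonance: ω₀ = 1/√(LC) = 1/√(0.000539·1.33e-06) = 3.735e+04 rad/s.
Step 2 — f₀ = ω₀/(2π) = 5944 Hz.
Step 3 — Series Q: Q = ω₀L/R = 3.735e+04·0.000539/1810 = 0.01112.
Step 4 — Bandwidth: Δω = ω₀/Q = 3.358e+06 rad/s; BW = Δω/(2π) = 5.345e+05 Hz.

(a) f₀ = 5944 Hz  (b) Q = 0.01112  (c) BW = 5.345e+05 Hz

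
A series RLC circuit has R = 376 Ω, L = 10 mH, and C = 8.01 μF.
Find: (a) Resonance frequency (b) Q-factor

Step 1 — Resonance condition Im(Z)=0 gives ω₀ = 1/√(LC).
Step 2 — ω₀ = 1/√(0.01·8.01e-06) = 3533 rad/s.
Step 3 — f₀ = ω₀/(2π) = 562.3 Hz.
Step 4 — Series Q: Q = ω₀L/R = 3533·0.01/376 = 0.09397.

(a) f₀ = 562.3 Hz  (b) Q = 0.09397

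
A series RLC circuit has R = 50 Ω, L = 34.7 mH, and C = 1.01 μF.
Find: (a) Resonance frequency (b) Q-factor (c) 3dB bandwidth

Step 1 — Resonance condition Im(Z)=0 gives ω₀ = 1/√(LC).
Step 2 — ω₀ = 1/√(0.0347·1.01e-06) = 5342 rad/s.
Step 3 — f₀ = ω₀/(2π) = 850.1 Hz.
Step 4 — Series Q: Q = ω₀L/R = 5342·0.0347/50 = 3.707.
Step 5 — 3dB bandwidth: Δω = ω₀/Q = 1441 rad/s; BW = Δω/(2π) = 229.3 Hz.

(a) f₀ = 850.1 Hz  (b) Q = 3.707  (c) BW = 229.3 Hz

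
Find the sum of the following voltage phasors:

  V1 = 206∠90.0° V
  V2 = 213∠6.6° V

Step 1 — Convert each phasor to rectangular form:
  V1 = 206·(cos(90.0°) + j·sin(90.0°)) = 0 + j206 V
  V2 = 213·(cos(6.6°) + j·sin(6.6°)) = 211.6 + j24.48 V
Step 2 — Sum components: V_total = 211.6 + j230.5 V.
Step 3 — Convert to polar: |V_total| = 312.9 V, ∠V_total = 47.4°.

V_total = 312.9∠47.4° V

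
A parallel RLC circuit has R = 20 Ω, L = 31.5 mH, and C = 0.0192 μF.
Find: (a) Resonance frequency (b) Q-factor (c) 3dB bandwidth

Step 1 — Resonance: ω₀ = 1/√(LC) = 1/√(0.0315·1.92e-08) = 4.066e+04 rad/s.
Step 2 — f₀ = ω₀/(2π) = 6472 Hz.
Step 3 — Parallel Q: Q = R/(ω₀L) = 20/(4.066e+04·0.0315) = 0.01561.
Step 4 — Bandwidth: Δω = ω₀/Q = 2.604e+06 rad/s; BW = Δω/(2π) = 4.145e+05 Hz.

(a) f₀ = 6472 Hz  (b) Q = 0.01561  (c) BW = 4.145e+05 Hz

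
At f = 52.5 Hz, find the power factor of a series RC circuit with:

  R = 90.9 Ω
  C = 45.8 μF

Step 1 — Angular frequency: ω = 2π·f = 2π·52.5 = 329.9 rad/s.
Step 2 — Component impedances:
  R: Z = R = 90.9 Ω
  C: Z = 1/(jωC) = -j/(ω·C) = 0 - j66.19 Ω
Step 3 — Series combination: Z_total = R + C = 90.9 - j66.19 Ω = 112.4∠-36.1° Ω.
Step 4 — Power factor: PF = cos(φ) = Re(Z)/|Z| = 90.9/112.45 = 0.8084.
Step 5 — Type: Im(Z) = -66.19 ⇒ leading (phase φ = -36.1°).

PF = 0.8084 (leading, φ = -36.1°)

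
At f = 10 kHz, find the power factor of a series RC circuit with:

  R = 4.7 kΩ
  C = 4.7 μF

Step 1 — Angular frequency: ω = 2π·f = 2π·1e+04 = 6.283e+04 rad/s.
Step 2 — Component impedances:
  R: Z = R = 4700 Ω
  C: Z = 1/(jωC) = -j/(ω·C) = 0 - j3.386 Ω
Step 3 — Series combination: Z_total = R + C = 4700 - j3.386 Ω = 4700∠-0.0° Ω.
Step 4 — Power factor: PF = cos(φ) = Re(Z)/|Z| = 4700/4700 = 1.
Step 5 — Type: Im(Z) = -3.386 ⇒ leading (phase φ = -0.0°).

PF = 1 (leading, φ = -0.0°)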